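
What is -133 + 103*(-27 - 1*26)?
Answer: -5592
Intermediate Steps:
-133 + 103*(-27 - 1*26) = -133 + 103*(-27 - 26) = -133 + 103*(-53) = -133 - 5459 = -5592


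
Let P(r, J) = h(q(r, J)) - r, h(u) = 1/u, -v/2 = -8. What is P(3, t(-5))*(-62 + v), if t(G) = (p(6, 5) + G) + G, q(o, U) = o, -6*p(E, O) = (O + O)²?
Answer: 368/3 ≈ 122.67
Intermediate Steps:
v = 16 (v = -2*(-8) = 16)
p(E, O) = -2*O²/3 (p(E, O) = -(O + O)²/6 = -4*O²/6 = -2*O²/3)
h(u) = 1/u
t(G) = -50/3 + 2*G (t(G) = (-⅔*5² + G) + G = (-⅔*25 + G) + G = (-50/3 + G) + G = -50/3 + 2*G)
P(r, J) = 1/r - r
P(3, t(-5))*(-62 + v) = (1/3 - 1*3)*(-62 + 16) = (⅓ - 3)*(-46) = -8/3*(-46) = 368/3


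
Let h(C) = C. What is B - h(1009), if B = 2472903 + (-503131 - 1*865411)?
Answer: 1103352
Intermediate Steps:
B = 1104361 (B = 2472903 + (-503131 - 865411) = 2472903 - 1368542 = 1104361)
B - h(1009) = 1104361 - 1*1009 = 1104361 - 1009 = 1103352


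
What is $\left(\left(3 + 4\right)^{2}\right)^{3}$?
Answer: $117649$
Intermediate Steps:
$\left(\left(3 + 4\right)^{2}\right)^{3} = \left(7^{2}\right)^{3} = 49^{3} = 117649$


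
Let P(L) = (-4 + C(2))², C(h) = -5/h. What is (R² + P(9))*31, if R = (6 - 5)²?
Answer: 5363/4 ≈ 1340.8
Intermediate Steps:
R = 1 (R = 1² = 1)
P(L) = 169/4 (P(L) = (-4 - 5/2)² = (-13/2)² = 169/4)
(R² + P(9))*31 = (1² + 169/4)*31 = (1 + 169/4)*31 = (173/4)*31 = 5363/4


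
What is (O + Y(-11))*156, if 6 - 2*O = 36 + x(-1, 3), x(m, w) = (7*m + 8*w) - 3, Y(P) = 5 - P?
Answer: -936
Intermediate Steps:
x(m, w) = -3 + 7*m + 8*w
O = -22 (O = 3 - (36 + (-3 + 7*(-1) + 8*3))/2 = 3 - (36 + (-3 - 7 + 24))/2 = 3 - (36 + 14)/2 = 3 - ½*50 = 3 - 25 = -22)
(O + Y(-11))*156 = (-22 + (5 - 1*(-11)))*156 = (-22 + (5 + 11))*156 = (-22 + 16)*156 = -6*156 = -936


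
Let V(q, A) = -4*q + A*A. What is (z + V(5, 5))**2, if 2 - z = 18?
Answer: 121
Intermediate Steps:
z = -16 (z = 2 - 1*18 = 2 - 18 = -16)
V(q, A) = A**2 - 4*q (V(q, A) = -4*q + A**2 = A**2 - 4*q)
(z + V(5, 5))**2 = (-16 + (5**2 - 4*5))**2 = (-16 + (25 - 20))**2 = (-16 + 5)**2 = (-11)**2 = 121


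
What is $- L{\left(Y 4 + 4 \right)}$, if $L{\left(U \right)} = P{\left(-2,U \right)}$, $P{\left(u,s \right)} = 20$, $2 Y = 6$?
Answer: $-20$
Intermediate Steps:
$Y = 3$ ($Y = \frac{1}{2} \cdot 6 = 3$)
$L{\left(U \right)} = 20$
$- L{\left(Y 4 + 4 \right)} = \left(-1\right) 20 = -20$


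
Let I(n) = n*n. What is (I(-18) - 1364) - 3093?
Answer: -4133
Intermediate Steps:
I(n) = n²
(I(-18) - 1364) - 3093 = ((-18)² - 1364) - 3093 = (324 - 1364) - 3093 = -1040 - 3093 = -4133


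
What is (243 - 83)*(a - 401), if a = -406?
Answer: -129120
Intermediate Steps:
(243 - 83)*(a - 401) = (243 - 83)*(-406 - 401) = 160*(-807) = -129120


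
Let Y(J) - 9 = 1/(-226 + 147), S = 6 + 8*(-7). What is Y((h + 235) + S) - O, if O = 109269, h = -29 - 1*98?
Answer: -8631541/79 ≈ -1.0926e+5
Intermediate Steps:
h = -127 (h = -29 - 98 = -127)
S = -50 (S = 6 - 56 = -50)
Y(J) = 710/79 (Y(J) = 9 + 1/(-226 + 147) = 9 + 1/(-79) = 9 - 1/79 = 710/79)
Y((h + 235) + S) - O = 710/79 - 1*109269 = 710/79 - 109269 = -8631541/79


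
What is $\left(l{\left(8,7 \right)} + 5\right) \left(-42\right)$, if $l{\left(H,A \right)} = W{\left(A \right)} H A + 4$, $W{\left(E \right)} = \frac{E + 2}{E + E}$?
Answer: $-1890$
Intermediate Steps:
$W{\left(E \right)} = \frac{2 + E}{2 E}$
$l{\left(H,A \right)} = 4 + \frac{H \left(2 + A\right)}{2}$ ($l{\left(H,A \right)} = \frac{2 + A}{2 A} H A + 4 = \frac{H \left(2 + A\right)}{2 A} A + 4 = \frac{H \left(2 + A\right)}{2} + 4 = 4 + \frac{H \left(2 + A\right)}{2}$)
$\left(l{\left(8,7 \right)} + 5\right) \left(-42\right) = \left(\left(4 + \frac{1}{2} \cdot 8 \left(2 + 7\right)\right) + 5\right) \left(-42\right) = \left(\left(4 + \frac{1}{2} \cdot 8 \cdot 9\right) + 5\right) \left(-42\right) = \left(\left(4 + 36\right) + 5\right) \left(-42\right) = \left(40 + 5\right) \left(-42\right) = 45 \left(-42\right) = -1890$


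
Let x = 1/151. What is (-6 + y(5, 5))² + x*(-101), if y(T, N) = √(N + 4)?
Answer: 1258/151 ≈ 8.3311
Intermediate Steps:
x = 1/151 ≈ 0.0066225
y(T, N) = √(4 + N)
(-6 + y(5, 5))² + x*(-101) = (-6 + √(4 + 5))² + (1/151)*(-101) = (-6 + √9)² - 101/151 = (-6 + 3)² - 101/151 = (-3)² - 101/151 = 9 - 101/151 = 1258/151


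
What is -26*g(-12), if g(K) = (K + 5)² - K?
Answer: -1586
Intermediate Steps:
g(K) = (5 + K)² - K
-26*g(-12) = -26*((5 - 12)² - 1*(-12)) = -26*((-7)² + 12) = -26*(49 + 12) = -26*61 = -1586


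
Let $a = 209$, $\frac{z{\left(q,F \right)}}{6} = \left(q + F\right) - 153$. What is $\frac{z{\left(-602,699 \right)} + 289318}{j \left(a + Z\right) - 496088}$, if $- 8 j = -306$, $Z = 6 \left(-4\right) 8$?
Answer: $- \frac{19592}{33589} \approx -0.58329$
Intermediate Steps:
$z{\left(q,F \right)} = -918 + 6 F + 6 q$ ($z{\left(q,F \right)} = 6 \left(\left(q + F\right) - 153\right) = 6 \left(\left(F + q\right) - 153\right) = 6 \left(-153 + F + q\right) = -918 + 6 F + 6 q$)
$Z = -192$ ($Z = \left(-24\right) 8 = -192$)
$j = \frac{153}{4}$ ($j = \left(- \frac{1}{8}\right) \left(-306\right) = \frac{153}{4} \approx 38.25$)
$\frac{z{\left(-602,699 \right)} + 289318}{j \left(a + Z\right) - 496088} = \frac{\left(-918 + 6 \cdot 699 + 6 \left(-602\right)\right) + 289318}{\frac{153 \left(209 - 192\right)}{4} - 496088} = \frac{\left(-918 + 4194 - 3612\right) + 289318}{\frac{153}{4} \cdot 17 - 496088} = \frac{-336 + 289318}{\frac{2601}{4} - 496088} = \frac{288982}{- \frac{1981751}{4}} = 288982 \left(- \frac{4}{1981751}\right) = - \frac{19592}{33589}$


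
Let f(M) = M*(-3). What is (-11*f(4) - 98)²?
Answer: 1156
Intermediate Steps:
f(M) = -3*M
(-11*f(4) - 98)² = (-(-33)*4 - 98)² = (-11*(-12) - 98)² = (132 - 98)² = 34² = 1156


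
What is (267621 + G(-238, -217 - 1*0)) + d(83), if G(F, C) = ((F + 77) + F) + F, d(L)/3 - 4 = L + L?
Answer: 267494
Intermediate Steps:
d(L) = 12 + 6*L (d(L) = 12 + 3*(L + L) = 12 + 3*(2*L) = 12 + 6*L)
G(F, C) = 77 + 3*F (G(F, C) = ((77 + F) + F) + F = (77 + 2*F) + F = 77 + 3*F)
(267621 + G(-238, -217 - 1*0)) + d(83) = (267621 + (77 + 3*(-238))) + (12 + 6*83) = (267621 + (77 - 714)) + (12 + 498) = (267621 - 637) + 510 = 266984 + 510 = 267494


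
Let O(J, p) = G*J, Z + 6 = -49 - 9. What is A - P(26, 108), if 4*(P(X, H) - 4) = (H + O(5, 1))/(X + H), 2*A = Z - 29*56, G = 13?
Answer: -454701/536 ≈ -848.32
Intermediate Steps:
Z = -64 (Z = -6 + (-49 - 9) = -6 - 58 = -64)
O(J, p) = 13*J
A = -844 (A = (-64 - 29*56)/2 = (-64 - 1624)/2 = (½)*(-1688) = -844)
P(X, H) = 4 + (65 + H)/(4*(H + X)) (P(X, H) = 4 + ((H + 13*5)/(X + H))/4 = 4 + ((H + 65)/(H + X))/4 = 4 + ((65 + H)/(H + X))/4 = 4 + (65 + H)/(4*(H + X)))
A - P(26, 108) = -844 - (65 + 16*26 + 17*108)/(4*(108 + 26)) = -844 - (65 + 416 + 1836)/(4*134) = -844 - 2317/(4*134) = -844 - 1*2317/536 = -844 - 2317/536 = -454701/536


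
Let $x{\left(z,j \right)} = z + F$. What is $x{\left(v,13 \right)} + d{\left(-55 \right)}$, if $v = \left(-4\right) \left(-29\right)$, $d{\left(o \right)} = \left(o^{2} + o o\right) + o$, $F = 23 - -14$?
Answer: $6148$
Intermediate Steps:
$F = 37$ ($F = 23 + 14 = 37$)
$d{\left(o \right)} = o + 2 o^{2}$ ($d{\left(o \right)} = \left(o^{2} + o^{2}\right) + o = 2 o^{2} + o = o + 2 o^{2}$)
$v = 116$
$x{\left(z,j \right)} = 37 + z$ ($x{\left(z,j \right)} = z + 37 = 37 + z$)
$x{\left(v,13 \right)} + d{\left(-55 \right)} = \left(37 + 116\right) - 55 \left(1 + 2 \left(-55\right)\right) = 153 - 55 \left(1 - 110\right) = 153 - -5995 = 153 + 5995 = 6148$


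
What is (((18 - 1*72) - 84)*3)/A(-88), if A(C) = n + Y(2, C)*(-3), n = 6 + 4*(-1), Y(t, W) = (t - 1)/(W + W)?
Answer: -72864/355 ≈ -205.25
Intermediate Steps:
Y(t, W) = (-1 + t)/(2*W) (Y(t, W) = (-1 + t)/((2*W)) = (-1 + t)*(1/(2*W)) = (-1 + t)/(2*W))
n = 2 (n = 6 - 4 = 2)
A(C) = 2 - 3/(2*C) (A(C) = 2 + ((-1 + 2)/(2*C))*(-3) = 2 + ((1/2)*1/C)*(-3) = 2 + (1/(2*C))*(-3) = 2 - 3/(2*C))
(((18 - 1*72) - 84)*3)/A(-88) = (((18 - 1*72) - 84)*3)/(2 - 3/2/(-88)) = (((18 - 72) - 84)*3)/(2 - 3/2*(-1/88)) = ((-54 - 84)*3)/(2 + 3/176) = (-138*3)/(355/176) = -414*176/355 = -72864/355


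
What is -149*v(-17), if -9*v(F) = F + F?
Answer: -5066/9 ≈ -562.89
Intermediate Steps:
v(F) = -2*F/9 (v(F) = -(F + F)/9 = -2*F/9)
-149*v(-17) = -(-298)*(-17)/9 = -149*34/9 = -5066/9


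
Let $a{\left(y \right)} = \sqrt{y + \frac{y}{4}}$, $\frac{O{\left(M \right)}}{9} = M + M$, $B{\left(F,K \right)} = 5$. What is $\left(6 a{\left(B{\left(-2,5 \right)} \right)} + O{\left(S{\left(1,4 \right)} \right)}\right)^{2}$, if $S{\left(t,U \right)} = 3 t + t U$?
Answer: $19881$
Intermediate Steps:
$S{\left(t,U \right)} = 3 t + U t$
$O{\left(M \right)} = 18 M$ ($O{\left(M \right)} = 9 \left(M + M\right) = 9 \cdot 2 M = 18 M$)
$a{\left(y \right)} = \frac{\sqrt{5} \sqrt{y}}{2}$ ($a{\left(y \right)} = \sqrt{y + y \frac{1}{4}} = \sqrt{y + \frac{y}{4}} = \sqrt{\frac{5 y}{4}} = \frac{\sqrt{5} \sqrt{y}}{2}$)
$\left(6 a{\left(B{\left(-2,5 \right)} \right)} + O{\left(S{\left(1,4 \right)} \right)}\right)^{2} = \left(6 \frac{\sqrt{5} \sqrt{5}}{2} + 18 \cdot 1 \left(3 + 4\right)\right)^{2} = \left(6 \cdot \frac{5}{2} + 18 \cdot 1 \cdot 7\right)^{2} = \left(15 + 18 \cdot 7\right)^{2} = \left(15 + 126\right)^{2} = 141^{2} = 19881$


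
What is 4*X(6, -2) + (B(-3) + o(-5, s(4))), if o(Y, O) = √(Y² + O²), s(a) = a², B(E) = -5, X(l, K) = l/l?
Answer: -1 + √281 ≈ 15.763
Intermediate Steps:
X(l, K) = 1
o(Y, O) = √(O² + Y²)
4*X(6, -2) + (B(-3) + o(-5, s(4))) = 4*1 + (-5 + √((4²)² + (-5)²)) = 4 + (-5 + √(16² + 25)) = 4 + (-5 + √(256 + 25)) = 4 + (-5 + √281) = -1 + √281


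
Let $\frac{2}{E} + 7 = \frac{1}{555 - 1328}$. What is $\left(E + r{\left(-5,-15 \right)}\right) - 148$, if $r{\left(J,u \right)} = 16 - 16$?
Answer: $- \frac{401261}{2706} \approx -148.29$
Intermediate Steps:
$r{\left(J,u \right)} = 0$
$E = - \frac{773}{2706}$ ($E = \frac{2}{-7 + \frac{1}{555 - 1328}} = \frac{2}{-7 + \frac{1}{-773}} = \frac{2}{-7 - \frac{1}{773}} = \frac{2}{- \frac{5412}{773}} = 2 \left(- \frac{773}{5412}\right) = - \frac{773}{2706} \approx -0.28566$)
$\left(E + r{\left(-5,-15 \right)}\right) - 148 = \left(- \frac{773}{2706} + 0\right) - 148 = - \frac{773}{2706} - 148 = - \frac{401261}{2706}$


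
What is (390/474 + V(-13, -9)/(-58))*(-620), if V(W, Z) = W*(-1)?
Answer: -850330/2291 ≈ -371.16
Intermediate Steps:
V(W, Z) = -W
(390/474 + V(-13, -9)/(-58))*(-620) = (390/474 - 1*(-13)/(-58))*(-620) = (390*(1/474) + 13*(-1/58))*(-620) = (65/79 - 13/58)*(-620) = (2743/4582)*(-620) = -850330/2291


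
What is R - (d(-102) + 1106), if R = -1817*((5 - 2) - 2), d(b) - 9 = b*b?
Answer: -13336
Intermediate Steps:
d(b) = 9 + b² (d(b) = 9 + b*b = 9 + b²)
R = -1817 (R = -1817*(3 - 2) = -1817*1 = -1817)
R - (d(-102) + 1106) = -1817 - ((9 + (-102)²) + 1106) = -1817 - ((9 + 10404) + 1106) = -1817 - (10413 + 1106) = -1817 - 1*11519 = -1817 - 11519 = -13336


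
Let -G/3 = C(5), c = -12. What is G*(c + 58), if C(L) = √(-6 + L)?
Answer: -138*I ≈ -138.0*I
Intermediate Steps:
G = -3*I (G = -3*√(-6 + 5) = -3*I ≈ -3.0*I)
G*(c + 58) = (-3*I)*(-12 + 58) = -3*I*46 = -138*I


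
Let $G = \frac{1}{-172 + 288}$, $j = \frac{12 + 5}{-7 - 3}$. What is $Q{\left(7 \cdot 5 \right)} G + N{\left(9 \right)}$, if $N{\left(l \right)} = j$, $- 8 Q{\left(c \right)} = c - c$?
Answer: $- \frac{17}{10} \approx -1.7$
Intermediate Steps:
$Q{\left(c \right)} = 0$ ($Q{\left(c \right)} = - \frac{c - c}{8} = \left(- \frac{1}{8}\right) 0 = 0$)
$j = - \frac{17}{10}$ ($j = \frac{17}{-10} = 17 \left(- \frac{1}{10}\right) = - \frac{17}{10} \approx -1.7$)
$N{\left(l \right)} = - \frac{17}{10}$
$G = \frac{1}{116} \approx 0.0086207$
$Q{\left(7 \cdot 5 \right)} G + N{\left(9 \right)} = 0 \cdot \frac{1}{116} - \frac{17}{10} = 0 - \frac{17}{10} = - \frac{17}{10}$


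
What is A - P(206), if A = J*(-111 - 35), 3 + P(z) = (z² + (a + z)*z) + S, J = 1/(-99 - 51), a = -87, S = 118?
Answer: -5029802/75 ≈ -67064.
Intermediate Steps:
J = -1/150 (J = 1/(-150) = -1/150 ≈ -0.0066667)
P(z) = 115 + z² + z*(-87 + z) (P(z) = -3 + ((z² + (-87 + z)*z) + 118) = -3 + ((z² + z*(-87 + z)) + 118) = -3 + (118 + z² + z*(-87 + z)) = 115 + z² + z*(-87 + z))
A = 73/75 (A = -(-111 - 35)/150 = -1/150*(-146) = 73/75 ≈ 0.97333)
A - P(206) = 73/75 - (115 - 87*206 + 2*206²) = 73/75 - (115 - 17922 + 2*42436) = 73/75 - (115 - 17922 + 84872) = 73/75 - 1*67065 = 73/75 - 67065 = -5029802/75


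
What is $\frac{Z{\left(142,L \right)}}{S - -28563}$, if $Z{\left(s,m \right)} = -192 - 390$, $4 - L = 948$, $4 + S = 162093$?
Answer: $- \frac{291}{95326} \approx -0.0030527$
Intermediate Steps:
$S = 162089$ ($S = -4 + 162093 = 162089$)
$L = -944$ ($L = 4 - 948 = -944$)
$Z{\left(s,m \right)} = -582$
$\frac{Z{\left(142,L \right)}}{S - -28563} = - \frac{582}{162089 - -28563} = - \frac{582}{162089 + 28563} = - \frac{582}{190652} = \left(-582\right) \frac{1}{190652} = - \frac{291}{95326}$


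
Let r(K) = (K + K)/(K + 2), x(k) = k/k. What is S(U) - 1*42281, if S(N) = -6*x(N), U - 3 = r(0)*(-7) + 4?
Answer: -42287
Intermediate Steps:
x(k) = 1
r(K) = 2*K/(2 + K) (r(K) = (2*K)/(2 + K) = 2*K/(2 + K))
U = 7 (U = 3 + ((2*0/(2 + 0))*(-7) + 4) = 3 + ((2*0/2)*(-7) + 4) = 3 + ((2*0*(1/2))*(-7) + 4) = 3 + (0*(-7) + 4) = 3 + (0 + 4) = 3 + 4 = 7)
S(N) = -6 (S(N) = -6*1 = -6)
S(U) - 1*42281 = -6 - 1*42281 = -6 - 42281 = -42287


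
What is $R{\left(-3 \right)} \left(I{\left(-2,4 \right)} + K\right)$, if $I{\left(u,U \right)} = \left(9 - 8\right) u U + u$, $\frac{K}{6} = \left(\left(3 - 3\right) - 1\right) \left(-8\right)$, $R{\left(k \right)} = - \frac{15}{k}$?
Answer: $190$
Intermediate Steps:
$K = 48$ ($K = 6 \left(\left(3 - 3\right) - 1\right) \left(-8\right) = 6 \left(0 - 1\right) \left(-8\right) = 6 \left(\left(-1\right) \left(-8\right)\right) = 6 \cdot 8 = 48$)
$I{\left(u,U \right)} = u + U u$ ($I{\left(u,U \right)} = 1 u U + u = u U + u = U u + u = u + U u$)
$R{\left(-3 \right)} \left(I{\left(-2,4 \right)} + K\right) = - \frac{15}{-3} \left(- 2 \left(1 + 4\right) + 48\right) = \left(-15\right) \left(- \frac{1}{3}\right) \left(\left(-2\right) 5 + 48\right) = 5 \left(-10 + 48\right) = 5 \cdot 38 = 190$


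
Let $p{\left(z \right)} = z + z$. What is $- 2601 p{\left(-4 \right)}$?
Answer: $20808$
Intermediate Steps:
$p{\left(z \right)} = 2 z$
$- 2601 p{\left(-4 \right)} = - 2601 \cdot 2 \left(-4\right) = \left(-2601\right) \left(-8\right) = 20808$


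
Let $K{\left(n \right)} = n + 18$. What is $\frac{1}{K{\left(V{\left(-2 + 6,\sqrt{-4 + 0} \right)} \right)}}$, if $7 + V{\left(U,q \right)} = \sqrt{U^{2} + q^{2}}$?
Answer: $\frac{11}{109} - \frac{2 \sqrt{3}}{109} \approx 0.069137$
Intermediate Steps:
$V{\left(U,q \right)} = -7 + \sqrt{U^{2} + q^{2}}$
$K{\left(n \right)} = 18 + n$
$\frac{1}{K{\left(V{\left(-2 + 6,\sqrt{-4 + 0} \right)} \right)}} = \frac{1}{18 - \left(7 - \sqrt{\left(-2 + 6\right)^{2} + \left(\sqrt{-4 + 0}\right)^{2}}\right)} = \frac{1}{18 - \left(7 - \sqrt{4^{2} + \left(\sqrt{-4}\right)^{2}}\right)} = \frac{1}{18 - \left(7 - \sqrt{16 + \left(2 i\right)^{2}}\right)} = \frac{1}{18 - \left(7 - \sqrt{16 - 4}\right)} = \frac{1}{18 - \left(7 - \sqrt{12}\right)} = \frac{1}{18 - \left(7 - 2 \sqrt{3}\right)} = \frac{1}{11 + 2 \sqrt{3}}$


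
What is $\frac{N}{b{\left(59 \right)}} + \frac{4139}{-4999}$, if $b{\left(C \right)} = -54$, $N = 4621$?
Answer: $- \frac{23323885}{269946} \approx -86.402$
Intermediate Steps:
$\frac{N}{b{\left(59 \right)}} + \frac{4139}{-4999} = \frac{4621}{-54} + \frac{4139}{-4999} = 4621 \left(- \frac{1}{54}\right) + 4139 \left(- \frac{1}{4999}\right) = - \frac{4621}{54} - \frac{4139}{4999} = - \frac{23323885}{269946}$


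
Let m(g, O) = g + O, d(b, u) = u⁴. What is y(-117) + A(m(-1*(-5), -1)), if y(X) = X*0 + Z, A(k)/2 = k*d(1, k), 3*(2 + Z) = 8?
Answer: 6146/3 ≈ 2048.7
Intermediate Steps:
m(g, O) = O + g
Z = ⅔ (Z = -2 + (⅓)*8 = -2 + 8/3 = ⅔ ≈ 0.66667)
A(k) = 2*k⁵ (A(k) = 2*(k*k⁴) = 2*k⁵)
y(X) = ⅔ (y(X) = X*0 + ⅔ = 0 + ⅔ = ⅔)
y(-117) + A(m(-1*(-5), -1)) = ⅔ + 2*(-1 - 1*(-5))⁵ = ⅔ + 2*(-1 + 5)⁵ = ⅔ + 2*4⁵ = ⅔ + 2*1024 = ⅔ + 2048 = 6146/3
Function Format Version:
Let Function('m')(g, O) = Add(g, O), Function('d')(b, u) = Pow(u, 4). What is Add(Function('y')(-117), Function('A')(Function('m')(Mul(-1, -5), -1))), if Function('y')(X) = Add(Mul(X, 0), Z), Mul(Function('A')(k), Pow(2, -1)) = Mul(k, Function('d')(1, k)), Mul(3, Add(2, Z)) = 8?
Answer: Rational(6146, 3) ≈ 2048.7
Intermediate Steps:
Function('m')(g, O) = Add(O, g)
Z = Rational(2, 3) (Z = Add(-2, Mul(Rational(1, 3), 8)) = Add(-2, Rational(8, 3)) = Rational(2, 3) ≈ 0.66667)
Function('A')(k) = Mul(2, Pow(k, 5)) (Function('A')(k) = Mul(2, Mul(k, Pow(k, 4))) = Mul(2, Pow(k, 5)))
Function('y')(X) = Rational(2, 3) (Function('y')(X) = Add(Mul(X, 0), Rational(2, 3)) = Add(0, Rational(2, 3)) = Rational(2, 3))
Add(Function('y')(-117), Function('A')(Function('m')(Mul(-1, -5), -1))) = Add(Rational(2, 3), Mul(2, Pow(Add(-1, Mul(-1, -5)), 5))) = Add(Rational(2, 3), Mul(2, Pow(Add(-1, 5), 5))) = Add(Rational(2, 3), Mul(2, Pow(4, 5))) = Add(Rational(2, 3), Mul(2, 1024)) = Add(Rational(2, 3), 2048) = Rational(6146, 3)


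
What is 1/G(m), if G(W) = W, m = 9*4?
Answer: 1/36 ≈ 0.027778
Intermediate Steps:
m = 36
1/G(m) = 1/36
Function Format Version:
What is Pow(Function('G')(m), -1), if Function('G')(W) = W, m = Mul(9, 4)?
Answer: Rational(1, 36) ≈ 0.027778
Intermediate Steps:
m = 36
Pow(Function('G')(m), -1) = Pow(36, -1) = Rational(1, 36)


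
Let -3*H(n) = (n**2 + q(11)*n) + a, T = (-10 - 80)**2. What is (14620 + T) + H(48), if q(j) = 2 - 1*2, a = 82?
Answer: 65774/3 ≈ 21925.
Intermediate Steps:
T = 8100 (T = (-90)**2 = 8100)
q(j) = 0 (q(j) = 2 - 2 = 0)
H(n) = -82/3 - n**2/3 (H(n) = -((n**2 + 0*n) + 82)/3 = -((n**2 + 0) + 82)/3 = -(n**2 + 82)/3 = -(82 + n**2)/3 = -82/3 - n**2/3)
(14620 + T) + H(48) = (14620 + 8100) + (-82/3 - 1/3*48**2) = 22720 + (-82/3 - 1/3*2304) = 22720 + (-82/3 - 768) = 22720 - 2386/3 = 65774/3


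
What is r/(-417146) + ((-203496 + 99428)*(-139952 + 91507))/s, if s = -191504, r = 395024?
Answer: -262893523117257/9985640948 ≈ -26327.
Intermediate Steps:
r/(-417146) + ((-203496 + 99428)*(-139952 + 91507))/s = 395024/(-417146) + ((-203496 + 99428)*(-139952 + 91507))/(-191504) = 395024*(-1/417146) - 104068*(-48445)*(-1/191504) = -197512/208573 + 5041574260*(-1/191504) = -197512/208573 - 1260393565/47876 = -262893523117257/9985640948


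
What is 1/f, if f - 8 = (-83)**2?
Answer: 1/6897 ≈ 0.00014499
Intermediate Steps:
f = 6897 (f = 8 + (-83)**2 = 8 + 6889 = 6897)
1/f = 1/6897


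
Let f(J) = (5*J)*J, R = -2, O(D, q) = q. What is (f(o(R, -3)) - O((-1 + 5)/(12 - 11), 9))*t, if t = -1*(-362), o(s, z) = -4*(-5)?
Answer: 720742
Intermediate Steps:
o(s, z) = 20
f(J) = 5*J**2
t = 362
(f(o(R, -3)) - O((-1 + 5)/(12 - 11), 9))*t = (5*20**2 - 1*9)*362 = (5*400 - 9)*362 = (2000 - 9)*362 = 1991*362 = 720742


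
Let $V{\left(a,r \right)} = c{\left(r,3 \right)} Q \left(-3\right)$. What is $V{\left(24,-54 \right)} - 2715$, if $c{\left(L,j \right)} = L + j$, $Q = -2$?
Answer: $-3021$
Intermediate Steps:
$V{\left(a,r \right)} = 18 + 6 r$ ($V{\left(a,r \right)} = \left(r + 3\right) \left(-2\right) \left(-3\right) = \left(3 + r\right) \left(-2\right) \left(-3\right) = \left(-6 - 2 r\right) \left(-3\right) = 18 + 6 r$)
$V{\left(24,-54 \right)} - 2715 = \left(18 + 6 \left(-54\right)\right) - 2715 = \left(18 - 324\right) - 2715 = -306 - 2715 = -3021$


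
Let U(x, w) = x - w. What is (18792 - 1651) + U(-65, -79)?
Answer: 17155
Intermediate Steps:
(18792 - 1651) + U(-65, -79) = (18792 - 1651) + (-65 - 1*(-79)) = 17141 + (-65 + 79) = 17141 + 14 = 17155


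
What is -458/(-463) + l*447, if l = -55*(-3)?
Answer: 34149023/463 ≈ 73756.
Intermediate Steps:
l = 165
-458/(-463) + l*447 = -458/(-463) + 165*447 = -458*(-1/463) + 73755 = 458/463 + 73755 = 34149023/463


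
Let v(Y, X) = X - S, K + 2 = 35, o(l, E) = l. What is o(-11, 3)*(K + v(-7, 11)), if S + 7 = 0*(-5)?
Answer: -561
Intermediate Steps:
S = -7 (S = -7 + 0*(-5) = -7 + 0 = -7)
K = 33 (K = -2 + 35 = 33)
v(Y, X) = 7 + X (v(Y, X) = X - 1*(-7) = X + 7 = 7 + X)
o(-11, 3)*(K + v(-7, 11)) = -11*(33 + (7 + 11)) = -11*(33 + 18) = -11*51 = -561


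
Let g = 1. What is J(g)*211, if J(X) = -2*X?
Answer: -422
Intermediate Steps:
J(g)*211 = -2*1*211 = -2*211 = -422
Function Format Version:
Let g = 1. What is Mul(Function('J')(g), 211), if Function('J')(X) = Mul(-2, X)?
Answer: -422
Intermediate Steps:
Mul(Function('J')(g), 211) = Mul(Mul(-2, 1), 211) = Mul(-2, 211) = -422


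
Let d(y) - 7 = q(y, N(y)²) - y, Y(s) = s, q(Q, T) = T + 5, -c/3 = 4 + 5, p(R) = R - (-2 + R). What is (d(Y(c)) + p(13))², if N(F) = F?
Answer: 592900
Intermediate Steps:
p(R) = 2 (p(R) = R + (2 - R) = 2)
c = -27 (c = -3*(4 + 5) = -3*9 = -27)
q(Q, T) = 5 + T
d(y) = 12 + y² - y (d(y) = 7 + ((5 + y²) - y) = 7 + (5 + y² - y) = 12 + y² - y)
(d(Y(c)) + p(13))² = ((12 + (-27)² - 1*(-27)) + 2)² = ((12 + 729 + 27) + 2)² = (768 + 2)² = 770² = 592900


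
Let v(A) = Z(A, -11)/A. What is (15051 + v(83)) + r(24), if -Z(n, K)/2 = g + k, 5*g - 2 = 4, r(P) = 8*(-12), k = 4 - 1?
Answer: 6206283/415 ≈ 14955.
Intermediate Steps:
k = 3
r(P) = -96
g = 6/5 (g = 2/5 + (1/5)*4 = 2/5 + 4/5 = 6/5 ≈ 1.2000)
Z(n, K) = -42/5 (Z(n, K) = -2*(6/5 + 3) = -2*21/5 = -42/5)
v(A) = -42/(5*A)
(15051 + v(83)) + r(24) = (15051 - 42/5/83) - 96 = (15051 - 42/5*1/83) - 96 = (15051 - 42/415) - 96 = 6246123/415 - 96 = 6206283/415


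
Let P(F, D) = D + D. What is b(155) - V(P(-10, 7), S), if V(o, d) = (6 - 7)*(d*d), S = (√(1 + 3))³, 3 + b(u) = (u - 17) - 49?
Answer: 150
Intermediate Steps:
P(F, D) = 2*D
b(u) = -69 + u (b(u) = -3 + ((u - 17) - 49) = -3 + ((-17 + u) - 49) = -3 + (-66 + u) = -69 + u)
S = 8 (S = (√4)³ = 2³ = 8)
V(o, d) = -d²
b(155) - V(P(-10, 7), S) = (-69 + 155) - (-1)*8² = 86 - (-1)*64 = 86 - 1*(-64) = 86 + 64 = 150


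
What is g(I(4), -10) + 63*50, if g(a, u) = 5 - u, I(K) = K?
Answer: 3165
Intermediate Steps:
g(I(4), -10) + 63*50 = (5 - 1*(-10)) + 63*50 = (5 + 10) + 3150 = 15 + 3150 = 3165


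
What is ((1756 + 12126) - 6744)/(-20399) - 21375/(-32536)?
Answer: 203786657/663701864 ≈ 0.30705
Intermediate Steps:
((1756 + 12126) - 6744)/(-20399) - 21375/(-32536) = (13882 - 6744)*(-1/20399) - 21375*(-1/32536) = 7138*(-1/20399) + 21375/32536 = -7138/20399 + 21375/32536 = 203786657/663701864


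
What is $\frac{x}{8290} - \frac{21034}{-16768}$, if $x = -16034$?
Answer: $- \frac{23621563}{34751680} \approx -0.67972$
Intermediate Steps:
$\frac{x}{8290} - \frac{21034}{-16768} = - \frac{16034}{8290} - \frac{21034}{-16768} = \left(-16034\right) \frac{1}{8290} - - \frac{10517}{8384} = - \frac{8017}{4145} + \frac{10517}{8384} = - \frac{23621563}{34751680}$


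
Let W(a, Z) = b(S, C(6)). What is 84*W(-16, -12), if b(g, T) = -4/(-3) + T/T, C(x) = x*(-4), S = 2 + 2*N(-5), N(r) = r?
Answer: 196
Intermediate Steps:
S = -8 (S = 2 + 2*(-5) = 2 - 10 = -8)
C(x) = -4*x
b(g, T) = 7/3 (b(g, T) = -4*(-1/3) + 1 = 4/3 + 1 = 7/3)
W(a, Z) = 7/3
84*W(-16, -12) = 84*(7/3) = 196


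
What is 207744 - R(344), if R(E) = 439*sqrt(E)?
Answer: 207744 - 878*sqrt(86) ≈ 1.9960e+5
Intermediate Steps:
207744 - R(344) = 207744 - 439*sqrt(344) = 207744 - 439*2*sqrt(86) = 207744 - 878*sqrt(86)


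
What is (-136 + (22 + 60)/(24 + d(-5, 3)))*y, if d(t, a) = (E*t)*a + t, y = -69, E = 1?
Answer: 15939/2 ≈ 7969.5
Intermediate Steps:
d(t, a) = t + a*t (d(t, a) = (1*t)*a + t = t*a + t = a*t + t = t + a*t)
(-136 + (22 + 60)/(24 + d(-5, 3)))*y = (-136 + (22 + 60)/(24 - 5*(1 + 3)))*(-69) = (-136 + 82/(24 - 5*4))*(-69) = (-136 + 82/(24 - 20))*(-69) = (-136 + 82/4)*(-69) = (-136 + 82*(¼))*(-69) = (-136 + 41/2)*(-69) = -231/2*(-69) = 15939/2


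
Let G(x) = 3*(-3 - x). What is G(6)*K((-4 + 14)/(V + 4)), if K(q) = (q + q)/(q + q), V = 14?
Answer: -27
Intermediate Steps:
G(x) = -9 - 3*x
K(q) = 1 (K(q) = (2*q)/((2*q)) = (2*q)*(1/(2*q)) = 1)
G(6)*K((-4 + 14)/(V + 4)) = (-9 - 3*6)*1 = (-9 - 18)*1 = -27*1 = -27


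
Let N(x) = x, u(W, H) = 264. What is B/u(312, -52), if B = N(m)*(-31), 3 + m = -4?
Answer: 217/264 ≈ 0.82197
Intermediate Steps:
m = -7 (m = -3 - 4 = -7)
B = 217 (B = -7*(-31) = 217)
B/u(312, -52) = 217/264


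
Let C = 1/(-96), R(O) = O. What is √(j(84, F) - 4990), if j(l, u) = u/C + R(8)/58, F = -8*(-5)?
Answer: I*√7425914/29 ≈ 93.967*I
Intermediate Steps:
F = 40
C = -1/96 ≈ -0.010417
j(l, u) = 4/29 - 96*u (j(l, u) = u/(-1/96) + 8/58 = u*(-96) + 8*(1/58) = -96*u + 4/29 = 4/29 - 96*u)
√(j(84, F) - 4990) = √((4/29 - 96*40) - 4990) = √((4/29 - 3840) - 4990) = √(-111356/29 - 4990) = √(-256066/29) = I*√7425914/29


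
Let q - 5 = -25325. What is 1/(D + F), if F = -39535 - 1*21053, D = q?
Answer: -1/85908 ≈ -1.1640e-5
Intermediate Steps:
q = -25320 (q = 5 - 25325 = -25320)
D = -25320
F = -60588 (F = -39535 - 21053 = -60588)
1/(D + F) = 1/(-25320 - 60588) = 1/(-85908) = -1/85908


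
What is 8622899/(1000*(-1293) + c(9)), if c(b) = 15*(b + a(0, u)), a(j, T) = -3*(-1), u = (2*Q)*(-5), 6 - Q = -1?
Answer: -8622899/1292820 ≈ -6.6698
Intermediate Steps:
Q = 7 (Q = 6 - 1*(-1) = 6 + 1 = 7)
u = -70 (u = (2*7)*(-5) = 14*(-5) = -70)
a(j, T) = 3
c(b) = 45 + 15*b (c(b) = 15*(b + 3) = 15*(3 + b) = 45 + 15*b)
8622899/(1000*(-1293) + c(9)) = 8622899/(1000*(-1293) + (45 + 15*9)) = 8622899/(-1293000 + (45 + 135)) = 8622899/(-1293000 + 180) = 8622899/(-1292820) = 8622899*(-1/1292820) = -8622899/1292820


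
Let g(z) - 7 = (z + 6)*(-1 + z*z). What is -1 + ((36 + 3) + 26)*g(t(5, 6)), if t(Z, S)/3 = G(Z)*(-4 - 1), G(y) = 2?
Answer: -1401986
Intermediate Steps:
t(Z, S) = -30 (t(Z, S) = 3*(2*(-4 - 1)) = 3*(2*(-5)) = 3*(-10) = -30)
g(z) = 7 + (-1 + z**2)*(6 + z) (g(z) = 7 + (z + 6)*(-1 + z*z) = 7 + (6 + z)*(-1 + z**2) = 7 + (-1 + z**2)*(6 + z))
-1 + ((36 + 3) + 26)*g(t(5, 6)) = -1 + ((36 + 3) + 26)*(1 + (-30)**3 - 1*(-30) + 6*(-30)**2) = -1 + (39 + 26)*(1 - 27000 + 30 + 6*900) = -1 + 65*(1 - 27000 + 30 + 5400) = -1 + 65*(-21569) = -1 - 1401985 = -1401986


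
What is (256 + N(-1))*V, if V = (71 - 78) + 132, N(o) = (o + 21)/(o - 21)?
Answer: 350750/11 ≈ 31886.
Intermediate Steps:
N(o) = (21 + o)/(-21 + o)
V = 125 (V = -7 + 132 = 125)
(256 + N(-1))*V = (256 + (21 - 1)/(-21 - 1))*125 = (256 + 20/(-22))*125 = (256 - 1/22*20)*125 = (256 - 10/11)*125 = (2806/11)*125 = 350750/11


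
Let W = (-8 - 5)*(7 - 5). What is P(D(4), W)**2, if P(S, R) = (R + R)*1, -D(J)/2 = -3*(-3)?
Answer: 2704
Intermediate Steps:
D(J) = -18 (D(J) = -(-6)*(-3) = -2*9 = -18)
W = -26 (W = -13*2 = -26)
P(S, R) = 2*R (P(S, R) = (2*R)*1 = 2*R)
P(D(4), W)**2 = (2*(-26))**2 = (-52)**2 = 2704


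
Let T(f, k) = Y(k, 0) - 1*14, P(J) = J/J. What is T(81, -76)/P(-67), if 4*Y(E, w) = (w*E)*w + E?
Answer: -33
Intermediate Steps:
Y(E, w) = E/4 + E*w**2/4 (Y(E, w) = ((w*E)*w + E)/4 = ((E*w)*w + E)/4 = (E*w**2 + E)/4 = (E + E*w**2)/4 = E/4 + E*w**2/4)
P(J) = 1
T(f, k) = -14 + k/4 (T(f, k) = k*(1 + 0**2)/4 - 1*14 = k*(1 + 0)/4 - 14 = (1/4)*k*1 - 14 = k/4 - 14 = -14 + k/4)
T(81, -76)/P(-67) = (-14 + (1/4)*(-76))/1 = (-14 - 19)*1 = -33*1 = -33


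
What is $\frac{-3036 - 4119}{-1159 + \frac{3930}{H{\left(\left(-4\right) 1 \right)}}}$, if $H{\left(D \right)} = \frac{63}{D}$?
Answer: $\frac{150255}{29579} \approx 5.0798$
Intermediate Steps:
$\frac{-3036 - 4119}{-1159 + \frac{3930}{H{\left(\left(-4\right) 1 \right)}}} = \frac{-3036 - 4119}{-1159 + \frac{3930}{63 \frac{1}{\left(-4\right) 1}}} = - \frac{7155}{-1159 + \frac{3930}{63 \frac{1}{-4}}} = - \frac{7155}{-1159 + \frac{3930}{63 \left(- \frac{1}{4}\right)}} = - \frac{7155}{-1159 + \frac{3930}{- \frac{63}{4}}} = - \frac{7155}{-1159 + 3930 \left(- \frac{4}{63}\right)} = - \frac{7155}{-1159 - \frac{5240}{21}} = - \frac{7155}{- \frac{29579}{21}} = \left(-7155\right) \left(- \frac{21}{29579}\right) = \frac{150255}{29579}$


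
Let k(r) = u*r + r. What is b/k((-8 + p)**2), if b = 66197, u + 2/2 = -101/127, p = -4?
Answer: -8407019/14544 ≈ -578.04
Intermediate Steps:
u = -228/127 (u = -1 - 101/127 = -228/127 ≈ -1.7953)
k(r) = -101*r/127 (k(r) = -228*r/127 + r = -101*r/127)
b/k((-8 + p)**2) = 66197/((-101*(-8 - 4)**2/127)) = 66197/((-101/127*(-12)**2)) = 66197/((-101/127*144)) = 66197/(-14544/127) = 66197*(-127/14544) = -8407019/14544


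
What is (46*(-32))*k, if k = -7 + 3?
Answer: 5888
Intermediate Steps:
k = -4
(46*(-32))*k = (46*(-32))*(-4) = -1472*(-4) = 5888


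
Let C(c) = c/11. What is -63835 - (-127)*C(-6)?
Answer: -702947/11 ≈ -63904.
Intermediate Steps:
C(c) = c/11 (C(c) = c*(1/11) = c/11)
-63835 - (-127)*C(-6) = -63835 - (-127)*(1/11)*(-6) = -63835 - (-127)*(-6)/11 = -63835 - 1*762/11 = -63835 - 762/11 = -702947/11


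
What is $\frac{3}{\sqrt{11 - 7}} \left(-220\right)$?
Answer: $-330$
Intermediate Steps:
$\frac{3}{\sqrt{11 - 7}} \left(-220\right) = \frac{3}{\sqrt{4}} \left(-220\right) = \frac{3}{2} \left(-220\right) = -330$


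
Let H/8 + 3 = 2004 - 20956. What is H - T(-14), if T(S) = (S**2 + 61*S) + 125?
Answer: -151107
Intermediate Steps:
H = -151640 (H = -24 + 8*(2004 - 20956) = -24 + 8*(-18952) = -24 - 151616 = -151640)
T(S) = 125 + S**2 + 61*S
H - T(-14) = -151640 - (125 + (-14)**2 + 61*(-14)) = -151640 - (125 + 196 - 854) = -151640 - 1*(-533) = -151640 + 533 = -151107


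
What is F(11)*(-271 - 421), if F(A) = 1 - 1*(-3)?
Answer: -2768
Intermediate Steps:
F(A) = 4 (F(A) = 1 + 3 = 4)
F(11)*(-271 - 421) = 4*(-271 - 421) = 4*(-692) = -2768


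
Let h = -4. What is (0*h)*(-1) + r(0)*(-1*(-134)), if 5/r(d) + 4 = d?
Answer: -335/2 ≈ -167.50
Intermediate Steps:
r(d) = 5/(-4 + d)
(0*h)*(-1) + r(0)*(-1*(-134)) = (0*(-4))*(-1) + (5/(-4 + 0))*(-1*(-134)) = 0*(-1) + (5/(-4))*134 = 0 + (5*(-1/4))*134 = 0 - 5/4*134 = 0 - 335/2 = -335/2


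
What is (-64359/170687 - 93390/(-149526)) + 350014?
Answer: 1488852358972694/4253690727 ≈ 3.5001e+5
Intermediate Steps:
(-64359/170687 - 93390/(-149526)) + 350014 = (-64359*1/170687 - 93390*(-1/149526)) + 350014 = (-64359/170687 + 15565/24921) + 350014 = 1052852516/4253690727 + 350014 = 1488852358972694/4253690727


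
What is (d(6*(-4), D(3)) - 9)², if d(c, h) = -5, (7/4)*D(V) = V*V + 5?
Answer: 196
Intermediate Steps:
D(V) = 20/7 + 4*V²/7 (D(V) = 4*(V*V + 5)/7 = 4*(V² + 5)/7 = 4*(5 + V²)/7 = 20/7 + 4*V²/7)
(d(6*(-4), D(3)) - 9)² = (-5 - 9)² = (-14)² = 196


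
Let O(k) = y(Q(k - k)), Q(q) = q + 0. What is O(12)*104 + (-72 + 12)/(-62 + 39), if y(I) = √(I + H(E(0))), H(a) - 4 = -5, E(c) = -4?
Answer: 60/23 + 104*I ≈ 2.6087 + 104.0*I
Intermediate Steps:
H(a) = -1 (H(a) = 4 - 5 = -1)
Q(q) = q
y(I) = √(-1 + I) (y(I) = √(I - 1) = √(-1 + I))
O(k) = I (O(k) = √(-1 + (k - k)) = √(-1 + 0) = √(-1) = I)
O(12)*104 + (-72 + 12)/(-62 + 39) = I*104 + (-72 + 12)/(-62 + 39) = 104*I - 60/(-23) = 104*I - 60*(-1/23) = 104*I + 60/23 = 60/23 + 104*I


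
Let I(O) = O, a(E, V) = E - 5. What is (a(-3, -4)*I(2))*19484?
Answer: -311744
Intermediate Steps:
a(E, V) = -5 + E
(a(-3, -4)*I(2))*19484 = ((-5 - 3)*2)*19484 = -8*2*19484 = -16*19484 = -311744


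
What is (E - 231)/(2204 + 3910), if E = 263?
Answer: 16/3057 ≈ 0.0052339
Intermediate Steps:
(E - 231)/(2204 + 3910) = (263 - 231)/(2204 + 3910) = 32/6114 = 32*(1/6114) = 16/3057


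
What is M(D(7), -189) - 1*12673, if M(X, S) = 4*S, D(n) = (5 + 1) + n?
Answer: -13429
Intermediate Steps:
D(n) = 6 + n
M(D(7), -189) - 1*12673 = 4*(-189) - 1*12673 = -756 - 12673 = -13429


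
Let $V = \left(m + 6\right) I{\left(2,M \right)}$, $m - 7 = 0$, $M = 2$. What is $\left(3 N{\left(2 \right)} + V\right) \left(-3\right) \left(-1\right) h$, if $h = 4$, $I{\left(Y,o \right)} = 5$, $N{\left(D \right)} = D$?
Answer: $852$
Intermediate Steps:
$m = 7$ ($m = 7 + 0 = 7$)
$V = 65$ ($V = \left(7 + 6\right) 5 = 13 \cdot 5 = 65$)
$\left(3 N{\left(2 \right)} + V\right) \left(-3\right) \left(-1\right) h = \left(3 \cdot 2 + 65\right) \left(-3\right) \left(-1\right) 4 = \left(6 + 65\right) 3 \cdot 4 = 71 \cdot 12 = 852$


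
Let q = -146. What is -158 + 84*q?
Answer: -12422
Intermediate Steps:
-158 + 84*q = -158 + 84*(-146) = -158 - 12264 = -12422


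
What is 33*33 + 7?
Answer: 1096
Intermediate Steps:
33*33 + 7 = 1089 + 7 = 1096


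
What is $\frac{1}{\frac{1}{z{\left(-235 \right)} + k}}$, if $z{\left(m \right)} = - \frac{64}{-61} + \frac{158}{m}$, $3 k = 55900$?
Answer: $\frac{801342706}{43005} \approx 18634.0$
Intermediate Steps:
$k = \frac{55900}{3}$ ($k = \frac{1}{3} \cdot 55900 = \frac{55900}{3} \approx 18633.0$)
$z{\left(m \right)} = \frac{64}{61} + \frac{158}{m}$ ($z{\left(m \right)} = \left(-64\right) \left(- \frac{1}{61}\right) + \frac{158}{m} = \frac{64}{61} + \frac{158}{m}$)
$\frac{1}{\frac{1}{z{\left(-235 \right)} + k}} = \frac{1}{\frac{1}{\left(\frac{64}{61} + \frac{158}{-235}\right) + \frac{55900}{3}}} = \frac{1}{\frac{1}{\left(\frac{64}{61} + 158 \left(- \frac{1}{235}\right)\right) + \frac{55900}{3}}} = \frac{1}{\frac{1}{\left(\frac{64}{61} - \frac{158}{235}\right) + \frac{55900}{3}}} = \frac{1}{\frac{1}{\frac{5402}{14335} + \frac{55900}{3}}} = \frac{1}{\frac{1}{\frac{801342706}{43005}}} = \frac{1}{\frac{43005}{801342706}} = \frac{801342706}{43005}$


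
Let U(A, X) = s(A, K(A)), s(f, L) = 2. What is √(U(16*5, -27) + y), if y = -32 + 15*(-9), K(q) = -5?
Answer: I*√165 ≈ 12.845*I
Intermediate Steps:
U(A, X) = 2
y = -167 (y = -32 - 135 = -167)
√(U(16*5, -27) + y) = √(2 - 167) = √(-165) = I*√165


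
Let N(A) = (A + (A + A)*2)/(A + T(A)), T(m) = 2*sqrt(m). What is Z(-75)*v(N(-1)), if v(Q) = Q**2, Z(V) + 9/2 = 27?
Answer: -135/2 + 90*I ≈ -67.5 + 90.0*I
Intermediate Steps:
Z(V) = 45/2 (Z(V) = -9/2 + 27 = 45/2)
N(A) = 5*A/(A + 2*sqrt(A)) (N(A) = (A + (A + A)*2)/(A + 2*sqrt(A)) = (A + (2*A)*2)/(A + 2*sqrt(A)) = (A + 4*A)/(A + 2*sqrt(A)) = (5*A)/(A + 2*sqrt(A)) = 5*A/(A + 2*sqrt(A)))
Z(-75)*v(N(-1)) = 45*(5*(-1)/(-1 + 2*sqrt(-1)))**2/2 = 45*(5*(-1)/(-1 + 2*I))**2/2 = 45*(5*(-1)*((-1 - 2*I)/5))**2/2 = 45*(1 + 2*I)**2/2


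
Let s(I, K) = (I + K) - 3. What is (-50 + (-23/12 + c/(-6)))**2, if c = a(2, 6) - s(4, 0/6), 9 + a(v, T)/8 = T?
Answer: 36481/16 ≈ 2280.1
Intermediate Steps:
a(v, T) = -72 + 8*T
s(I, K) = -3 + I + K
c = -25 (c = (-72 + 8*6) - (-3 + 4 + 0/6) = (-72 + 48) - (-3 + 4 + 0*(1/6)) = -24 - (-3 + 4 + 0) = -24 - 1*1 = -24 - 1 = -25)
(-50 + (-23/12 + c/(-6)))**2 = (-50 + (-23/12 - 25/(-6)))**2 = (-50 + (-23*1/12 - 25*(-1/6)))**2 = (-50 + (-23/12 + 25/6))**2 = (-50 + 9/4)**2 = (-191/4)**2 = 36481/16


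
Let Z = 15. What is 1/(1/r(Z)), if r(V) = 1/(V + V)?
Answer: 1/30 ≈ 0.033333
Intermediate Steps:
r(V) = 1/(2*V)
1/(1/r(Z)) = 1/(1/((½)/15)) = 1/(1/((½)*(1/15))) = 1/(1/(1/30)) = 1/30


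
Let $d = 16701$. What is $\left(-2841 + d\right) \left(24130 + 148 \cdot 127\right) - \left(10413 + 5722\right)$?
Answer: $594938225$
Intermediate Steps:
$\left(-2841 + d\right) \left(24130 + 148 \cdot 127\right) - \left(10413 + 5722\right) = \left(-2841 + 16701\right) \left(24130 + 148 \cdot 127\right) - \left(10413 + 5722\right) = 13860 \left(24130 + 18796\right) - 16135 = 13860 \cdot 42926 - 16135 = 594954360 - 16135 = 594938225$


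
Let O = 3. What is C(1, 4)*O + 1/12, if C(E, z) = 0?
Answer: 1/12 ≈ 0.083333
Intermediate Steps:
C(1, 4)*O + 1/12 = 0*3 + 1/12 = 0 + 1/12 = 1/12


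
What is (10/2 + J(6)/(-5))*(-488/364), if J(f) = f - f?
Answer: -610/91 ≈ -6.7033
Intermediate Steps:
J(f) = 0
(10/2 + J(6)/(-5))*(-488/364) = (10/2 + 0/(-5))*(-488/364) = (10*(1/2) + 0*(-1/5))*(-488*1/364) = (5 + 0)*(-122/91) = 5*(-122/91) = -610/91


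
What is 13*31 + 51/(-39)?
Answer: 5222/13 ≈ 401.69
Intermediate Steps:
13*31 + 51/(-39) = 403 + 51*(-1/39) = 403 - 17/13 = 5222/13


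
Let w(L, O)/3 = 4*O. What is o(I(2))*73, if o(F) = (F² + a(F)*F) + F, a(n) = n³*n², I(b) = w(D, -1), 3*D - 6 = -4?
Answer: 217986468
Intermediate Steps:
D = ⅔ (D = 2 + (⅓)*(-4) = 2 - 4/3 = ⅔ ≈ 0.66667)
w(L, O) = 12*O (w(L, O) = 3*(4*O) = 12*O)
I(b) = -12 (I(b) = 12*(-1) = -12)
a(n) = n⁵
o(F) = F + F² + F⁶ (o(F) = (F² + F⁵*F) + F = (F² + F⁶) + F = F + F² + F⁶)
o(I(2))*73 = -12*(1 - 12 + (-12)⁵)*73 = -12*(1 - 12 - 248832)*73 = -12*(-248843)*73 = 2986116*73 = 217986468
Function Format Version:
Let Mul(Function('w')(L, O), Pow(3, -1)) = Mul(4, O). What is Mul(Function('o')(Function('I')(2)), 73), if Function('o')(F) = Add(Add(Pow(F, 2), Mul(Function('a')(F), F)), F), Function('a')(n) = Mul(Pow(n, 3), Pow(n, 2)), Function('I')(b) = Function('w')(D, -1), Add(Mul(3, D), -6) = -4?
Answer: 217986468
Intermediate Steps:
D = Rational(2, 3) (D = Add(2, Mul(Rational(1, 3), -4)) = Add(2, Rational(-4, 3)) = Rational(2, 3) ≈ 0.66667)
Function('w')(L, O) = Mul(12, O) (Function('w')(L, O) = Mul(3, Mul(4, O)) = Mul(12, O))
Function('I')(b) = -12 (Function('I')(b) = Mul(12, -1) = -12)
Function('a')(n) = Pow(n, 5)
Function('o')(F) = Add(F, Pow(F, 2), Pow(F, 6)) (Function('o')(F) = Add(Add(Pow(F, 2), Mul(Pow(F, 5), F)), F) = Add(Add(Pow(F, 2), Pow(F, 6)), F) = Add(F, Pow(F, 2), Pow(F, 6)))
Mul(Function('o')(Function('I')(2)), 73) = Mul(Mul(-12, Add(1, -12, Pow(-12, 5))), 73) = Mul(Mul(-12, Add(1, -12, -248832)), 73) = Mul(Mul(-12, -248843), 73) = Mul(2986116, 73) = 217986468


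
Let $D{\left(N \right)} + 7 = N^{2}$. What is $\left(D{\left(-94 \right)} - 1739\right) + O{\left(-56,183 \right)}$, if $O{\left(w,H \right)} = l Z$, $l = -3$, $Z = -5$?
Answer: $7105$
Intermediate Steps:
$D{\left(N \right)} = -7 + N^{2}$
$O{\left(w,H \right)} = 15$ ($O{\left(w,H \right)} = \left(-3\right) \left(-5\right) = 15$)
$\left(D{\left(-94 \right)} - 1739\right) + O{\left(-56,183 \right)} = \left(\left(-7 + \left(-94\right)^{2}\right) - 1739\right) + 15 = \left(\left(-7 + 8836\right) - 1739\right) + 15 = \left(8829 - 1739\right) + 15 = 7090 + 15 = 7105$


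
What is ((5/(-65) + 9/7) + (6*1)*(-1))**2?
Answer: 190096/8281 ≈ 22.956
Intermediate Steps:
((5/(-65) + 9/7) + (6*1)*(-1))**2 = ((5*(-1/65) + 9*(1/7)) + 6*(-1))**2 = ((-1/13 + 9/7) - 6)**2 = (110/91 - 6)**2 = (-436/91)**2 = 190096/8281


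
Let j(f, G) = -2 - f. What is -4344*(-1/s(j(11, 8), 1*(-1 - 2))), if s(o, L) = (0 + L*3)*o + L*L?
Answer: 724/21 ≈ 34.476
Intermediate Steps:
s(o, L) = L**2 + 3*L*o (s(o, L) = (0 + 3*L)*o + L**2 = (3*L)*o + L**2 = 3*L*o + L**2 = L**2 + 3*L*o)
-4344*(-1/s(j(11, 8), 1*(-1 - 2))) = -4344*(-1/((-1 - 2)*(1*(-1 - 2) + 3*(-2 - 1*11)))) = -4344*1/(3*(1*(-3) + 3*(-2 - 11))) = -4344*1/(3*(-3 + 3*(-13))) = -4344*1/(3*(-3 - 39)) = -4344/((-(-3)*(-42))) = -4344/((-1*126)) = -4344/(-126) = -4344*(-1/126) = 724/21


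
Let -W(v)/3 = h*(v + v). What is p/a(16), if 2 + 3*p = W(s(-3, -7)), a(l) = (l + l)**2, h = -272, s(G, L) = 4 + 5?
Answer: 7343/1536 ≈ 4.7806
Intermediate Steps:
s(G, L) = 9
a(l) = 4*l**2 (a(l) = (2*l)**2 = 4*l**2)
W(v) = 1632*v (W(v) = -(-816)*(v + v) = -(-816)*2*v = -(-1632)*v = 1632*v)
p = 14686/3 (p = -2/3 + (1632*9)/3 = -2/3 + (1/3)*14688 = -2/3 + 4896 = 14686/3 ≈ 4895.3)
p/a(16) = 14686/(3*((4*16**2))) = 14686/(3*((4*256))) = (14686/3)/1024 = (14686/3)*(1/1024) = 7343/1536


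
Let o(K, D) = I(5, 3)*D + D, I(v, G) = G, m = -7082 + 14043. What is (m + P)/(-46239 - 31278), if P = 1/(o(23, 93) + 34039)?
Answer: -239534972/2667437487 ≈ -0.089800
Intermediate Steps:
m = 6961
o(K, D) = 4*D (o(K, D) = 3*D + D = 4*D)
P = 1/34411 (P = 1/(4*93 + 34039) = 1/(372 + 34039) = 1/34411 ≈ 2.9060e-5)
(m + P)/(-46239 - 31278) = (6961 + 1/34411)/(-46239 - 31278) = (239534972/34411)/(-77517) = (239534972/34411)*(-1/77517) = -239534972/2667437487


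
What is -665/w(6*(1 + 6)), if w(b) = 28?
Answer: -95/4 ≈ -23.750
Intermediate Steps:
-665/w(6*(1 + 6)) = -665/28 = -665*1/28 = -95/4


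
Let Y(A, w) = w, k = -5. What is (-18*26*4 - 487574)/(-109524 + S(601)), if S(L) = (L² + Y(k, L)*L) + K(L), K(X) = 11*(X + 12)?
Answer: -489446/619621 ≈ -0.78991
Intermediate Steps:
K(X) = 132 + 11*X (K(X) = 11*(12 + X) = 132 + 11*X)
S(L) = 132 + 2*L² + 11*L (S(L) = (L² + L*L) + (132 + 11*L) = (L² + L²) + (132 + 11*L) = 2*L² + (132 + 11*L) = 132 + 2*L² + 11*L)
(-18*26*4 - 487574)/(-109524 + S(601)) = (-18*26*4 - 487574)/(-109524 + (132 + 2*601² + 11*601)) = (-468*4 - 487574)/(-109524 + (132 + 2*361201 + 6611)) = (-1872 - 487574)/(-109524 + (132 + 722402 + 6611)) = -489446/(-109524 + 729145) = -489446/619621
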